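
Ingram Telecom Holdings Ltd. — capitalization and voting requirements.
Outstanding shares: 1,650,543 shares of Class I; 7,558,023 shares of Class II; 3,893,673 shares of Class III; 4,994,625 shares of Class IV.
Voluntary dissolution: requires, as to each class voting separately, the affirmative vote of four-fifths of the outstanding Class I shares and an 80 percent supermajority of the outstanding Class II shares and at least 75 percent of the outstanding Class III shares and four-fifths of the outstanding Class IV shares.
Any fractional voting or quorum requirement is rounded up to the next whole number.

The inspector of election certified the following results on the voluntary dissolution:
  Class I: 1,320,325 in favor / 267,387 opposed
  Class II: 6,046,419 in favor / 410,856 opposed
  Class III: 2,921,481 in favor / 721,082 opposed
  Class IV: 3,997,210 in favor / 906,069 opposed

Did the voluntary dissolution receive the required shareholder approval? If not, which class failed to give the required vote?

Not approved — the Class I shares did not give the required vote.

Class I: 4/5 of 1650543 = 1320434.40, rounded up to 1320435; 1,320,435 required, 1,320,325 in favor — not approved.
Class II: 4/5 of 7558023 = 6046418.40, rounded up to 6046419; 6,046,419 required, 6,046,419 in favor — approved.
Class III: 3/4 of 3893673 = 2920254.75, rounded up to 2920255; 2,920,255 required, 2,921,481 in favor — approved.
Class IV: 4/5 of 4994625 = 3995700; 3,995,700 required, 3,997,210 in favor — approved.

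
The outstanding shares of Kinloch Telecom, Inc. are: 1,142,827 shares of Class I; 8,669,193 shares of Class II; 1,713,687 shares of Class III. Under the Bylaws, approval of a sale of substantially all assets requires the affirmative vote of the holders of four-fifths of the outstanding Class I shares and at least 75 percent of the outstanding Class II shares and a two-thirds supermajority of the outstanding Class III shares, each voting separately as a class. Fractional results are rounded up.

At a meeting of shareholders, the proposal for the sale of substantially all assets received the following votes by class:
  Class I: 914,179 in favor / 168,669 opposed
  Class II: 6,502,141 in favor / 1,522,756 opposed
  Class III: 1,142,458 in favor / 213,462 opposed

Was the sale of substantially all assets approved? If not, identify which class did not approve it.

Not approved — the Class I shares did not give the required vote.

Class I: 4/5 of 1142827 = 914261.60, rounded up to 914262; 914,262 required, 914,179 in favor — not approved.
Class II: 3/4 of 8669193 = 6501894.75, rounded up to 6501895; 6,501,895 required, 6,502,141 in favor — approved.
Class III: 2/3 of 1713687 = 1142458; 1,142,458 required, 1,142,458 in favor — approved.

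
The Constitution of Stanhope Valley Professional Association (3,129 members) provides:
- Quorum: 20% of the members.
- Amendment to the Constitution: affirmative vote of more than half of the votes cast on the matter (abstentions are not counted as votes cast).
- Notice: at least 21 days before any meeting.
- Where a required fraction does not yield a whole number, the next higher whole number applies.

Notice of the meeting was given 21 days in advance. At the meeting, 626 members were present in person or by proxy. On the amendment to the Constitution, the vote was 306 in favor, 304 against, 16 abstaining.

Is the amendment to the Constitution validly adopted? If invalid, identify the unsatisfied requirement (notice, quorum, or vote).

Notice: 21 days given; 21 required. Satisfied.
Quorum: 20% of 3,129 = 625.80, rounded up to 626; 626 present. Satisfied.
Vote: requires a majority of the votes cast (626 − 16 abstaining = 610); a majority of 610 is 306, so 306 needed; 306 in favor. Satisfied.

Valid — all requirements satisfied.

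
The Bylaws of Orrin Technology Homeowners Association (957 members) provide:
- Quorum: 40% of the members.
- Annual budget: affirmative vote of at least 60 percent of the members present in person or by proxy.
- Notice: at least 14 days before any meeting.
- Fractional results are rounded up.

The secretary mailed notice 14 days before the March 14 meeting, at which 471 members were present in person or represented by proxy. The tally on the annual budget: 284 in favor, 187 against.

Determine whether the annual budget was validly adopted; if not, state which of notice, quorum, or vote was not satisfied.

Valid — all requirements satisfied.

Notice: 14 days given; 14 required. Satisfied.
Quorum: 40% of 957 = 382.80, rounded up to 383; 471 present. Satisfied.
Vote: requires three-fifths of those present (471); 3/5 of 471 = 282.60, rounded up to 283, so 283 needed; 284 in favor. Satisfied.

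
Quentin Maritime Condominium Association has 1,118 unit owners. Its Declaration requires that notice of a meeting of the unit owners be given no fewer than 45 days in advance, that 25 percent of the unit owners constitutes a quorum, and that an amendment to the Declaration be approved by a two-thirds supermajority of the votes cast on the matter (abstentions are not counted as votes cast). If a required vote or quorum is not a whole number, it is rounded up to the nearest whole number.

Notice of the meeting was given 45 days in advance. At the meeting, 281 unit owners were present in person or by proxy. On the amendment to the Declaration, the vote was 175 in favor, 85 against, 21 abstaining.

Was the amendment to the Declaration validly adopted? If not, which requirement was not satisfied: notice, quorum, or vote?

Notice: 45 days given; 45 required. Satisfied.
Quorum: 25% of 1,118 = 279.50, rounded up to 280; 281 present. Satisfied.
Vote: requires two-thirds of the votes cast (281 − 21 abstaining = 260); 2/3 of 260 = 173.33, rounded up to 174, so 174 needed; 175 in favor. Satisfied.

Valid — all requirements satisfied.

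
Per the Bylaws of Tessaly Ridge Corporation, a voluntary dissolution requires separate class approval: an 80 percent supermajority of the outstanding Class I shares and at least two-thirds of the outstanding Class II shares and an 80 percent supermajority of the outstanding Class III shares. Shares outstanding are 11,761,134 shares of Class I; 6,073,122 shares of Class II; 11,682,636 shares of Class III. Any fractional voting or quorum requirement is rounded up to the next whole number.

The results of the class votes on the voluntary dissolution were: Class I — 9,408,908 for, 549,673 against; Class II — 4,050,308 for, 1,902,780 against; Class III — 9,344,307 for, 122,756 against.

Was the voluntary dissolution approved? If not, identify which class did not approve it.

Class I: 4/5 of 11761134 = 9408907.20, rounded up to 9408908; 9,408,908 required, 9,408,908 in favor — approved.
Class II: 2/3 of 6073122 = 4048748; 4,048,748 required, 4,050,308 in favor — approved.
Class III: 4/5 of 11682636 = 9346108.80, rounded up to 9346109; 9,346,109 required, 9,344,307 in favor — not approved.

Not approved — the Class III shares did not give the required vote.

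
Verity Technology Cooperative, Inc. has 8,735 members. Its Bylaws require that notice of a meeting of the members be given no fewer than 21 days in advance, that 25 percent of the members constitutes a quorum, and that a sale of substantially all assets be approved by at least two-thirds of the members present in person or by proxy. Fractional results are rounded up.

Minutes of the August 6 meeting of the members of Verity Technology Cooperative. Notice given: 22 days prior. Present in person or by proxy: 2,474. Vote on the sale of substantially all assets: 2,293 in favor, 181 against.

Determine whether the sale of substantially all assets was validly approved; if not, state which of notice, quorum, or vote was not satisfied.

Valid — all requirements satisfied.

Notice: 22 days given; 21 required. Satisfied.
Quorum: 25% of 8,735 = 2,183.75, rounded up to 2,184; 2,474 present. Satisfied.
Vote: requires two-thirds of those present (2,474); 2/3 of 2474 = 1649.33, rounded up to 1650, so 1,650 needed; 2,293 in favor. Satisfied.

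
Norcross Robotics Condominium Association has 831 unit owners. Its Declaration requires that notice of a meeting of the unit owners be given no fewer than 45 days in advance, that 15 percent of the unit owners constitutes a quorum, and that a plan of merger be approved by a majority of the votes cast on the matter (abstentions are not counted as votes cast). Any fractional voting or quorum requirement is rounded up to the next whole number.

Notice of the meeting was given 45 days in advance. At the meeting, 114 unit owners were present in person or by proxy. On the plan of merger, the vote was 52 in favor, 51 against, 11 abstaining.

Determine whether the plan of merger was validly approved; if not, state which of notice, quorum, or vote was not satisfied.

Invalid — quorum requirement not satisfied.

Notice: 45 days given; 45 required. Satisfied.
Quorum: 15% of 831 = 124.65, rounded up to 125; 114 present. Not satisfied.
Vote: requires a majority of the votes cast (114 − 11 abstaining = 103); a majority of 103 is 52, so 52 needed; 52 in favor. Satisfied.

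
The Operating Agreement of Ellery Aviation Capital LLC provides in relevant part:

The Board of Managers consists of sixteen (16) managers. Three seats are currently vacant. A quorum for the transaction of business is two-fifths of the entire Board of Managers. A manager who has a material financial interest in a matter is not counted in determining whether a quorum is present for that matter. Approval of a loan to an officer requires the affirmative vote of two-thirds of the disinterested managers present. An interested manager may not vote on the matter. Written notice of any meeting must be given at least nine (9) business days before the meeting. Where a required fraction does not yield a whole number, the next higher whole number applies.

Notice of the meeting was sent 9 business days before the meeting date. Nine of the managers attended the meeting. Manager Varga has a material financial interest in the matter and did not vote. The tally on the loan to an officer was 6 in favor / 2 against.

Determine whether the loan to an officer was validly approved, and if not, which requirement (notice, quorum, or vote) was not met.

Notice: 9 business days given; 9 required (9 ≥ 9). Satisfied.
Quorum: 9 present, but the 1 interested manager does not count, leaving 8. Quorum is 7. Satisfied.
Vote: the loan to an officer requires two-thirds of the disinterested managers present (9 − 1 = 8). 2/3 of 8 = 5.33, rounded up to 6, so 6 affirmative votes are needed; 6 voted in favor. Satisfied.

Valid — all requirements satisfied.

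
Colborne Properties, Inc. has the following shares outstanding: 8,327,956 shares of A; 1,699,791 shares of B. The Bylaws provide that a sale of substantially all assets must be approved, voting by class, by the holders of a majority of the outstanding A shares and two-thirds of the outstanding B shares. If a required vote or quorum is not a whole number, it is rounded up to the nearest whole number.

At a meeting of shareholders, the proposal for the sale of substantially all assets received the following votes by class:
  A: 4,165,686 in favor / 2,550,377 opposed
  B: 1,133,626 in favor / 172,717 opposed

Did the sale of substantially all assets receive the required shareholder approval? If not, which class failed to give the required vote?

A: a majority of 8327956 is 4163979; 4,163,979 required, 4,165,686 in favor — approved.
B: 2/3 of 1699791 = 1133194; 1,133,194 required, 1,133,626 in favor — approved.

Approved — every class gave the required vote.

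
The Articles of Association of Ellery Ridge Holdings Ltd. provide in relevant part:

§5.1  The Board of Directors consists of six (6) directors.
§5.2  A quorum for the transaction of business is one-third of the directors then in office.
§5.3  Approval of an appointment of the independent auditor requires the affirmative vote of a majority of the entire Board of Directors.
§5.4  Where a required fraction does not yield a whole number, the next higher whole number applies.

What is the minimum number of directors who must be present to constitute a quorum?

1/3 of 6 = 2.

2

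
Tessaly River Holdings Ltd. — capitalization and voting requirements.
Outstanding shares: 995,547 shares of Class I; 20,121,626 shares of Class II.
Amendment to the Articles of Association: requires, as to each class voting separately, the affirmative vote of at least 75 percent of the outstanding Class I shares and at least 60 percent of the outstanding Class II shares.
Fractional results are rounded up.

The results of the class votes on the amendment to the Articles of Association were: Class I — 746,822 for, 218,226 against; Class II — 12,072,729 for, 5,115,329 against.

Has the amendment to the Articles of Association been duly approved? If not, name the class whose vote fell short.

Not approved — the Class II shares did not give the required vote.

Class I: 3/4 of 995547 = 746660.25, rounded up to 746661; 746,661 required, 746,822 in favor — approved.
Class II: 3/5 of 20121626 = 12072975.60, rounded up to 12072976; 12,072,976 required, 12,072,729 in favor — not approved.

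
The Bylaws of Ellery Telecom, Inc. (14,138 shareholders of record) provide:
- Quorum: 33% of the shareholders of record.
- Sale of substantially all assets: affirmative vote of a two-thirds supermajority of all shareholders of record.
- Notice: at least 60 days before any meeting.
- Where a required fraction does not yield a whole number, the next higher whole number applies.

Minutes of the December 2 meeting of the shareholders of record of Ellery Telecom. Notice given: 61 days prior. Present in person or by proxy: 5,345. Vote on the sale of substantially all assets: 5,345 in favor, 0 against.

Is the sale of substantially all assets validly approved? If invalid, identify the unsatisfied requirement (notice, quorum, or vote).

Invalid — vote requirement not satisfied.

Notice: 61 days given; 60 required. Satisfied.
Quorum: 33% of 14,138 = 4,665.54, rounded up to 4,666; 5,345 present. Satisfied.
Vote: requires two-thirds of all shareholders of record (14,138); 2/3 of 14138 = 9425.33, rounded up to 9426, so 9,426 needed; 5,345 in favor. Not satisfied.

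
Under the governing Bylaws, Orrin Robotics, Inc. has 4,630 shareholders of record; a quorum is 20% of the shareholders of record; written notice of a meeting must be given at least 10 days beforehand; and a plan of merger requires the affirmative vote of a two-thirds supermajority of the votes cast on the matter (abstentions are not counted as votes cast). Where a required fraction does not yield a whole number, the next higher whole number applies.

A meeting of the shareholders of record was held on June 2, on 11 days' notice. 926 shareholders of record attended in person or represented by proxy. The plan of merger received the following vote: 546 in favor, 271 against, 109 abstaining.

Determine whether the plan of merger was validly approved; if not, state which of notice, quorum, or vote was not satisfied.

Valid — all requirements satisfied.

Notice: 11 days given; 10 required. Satisfied.
Quorum: 20% of 4,630 = 926; 926 present. Satisfied.
Vote: requires two-thirds of the votes cast (926 − 109 abstaining = 817); 2/3 of 817 = 544.67, rounded up to 545, so 545 needed; 546 in favor. Satisfied.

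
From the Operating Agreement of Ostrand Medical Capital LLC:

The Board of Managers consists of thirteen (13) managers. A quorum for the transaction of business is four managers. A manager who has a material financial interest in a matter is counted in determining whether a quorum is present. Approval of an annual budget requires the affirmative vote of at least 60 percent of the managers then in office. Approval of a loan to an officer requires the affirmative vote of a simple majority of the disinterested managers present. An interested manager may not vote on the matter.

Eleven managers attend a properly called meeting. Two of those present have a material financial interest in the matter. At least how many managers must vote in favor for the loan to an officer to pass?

5

The loan to an officer requires a majority of the disinterested managers present (11 − 2 = 9).
A majority of 9 is 5.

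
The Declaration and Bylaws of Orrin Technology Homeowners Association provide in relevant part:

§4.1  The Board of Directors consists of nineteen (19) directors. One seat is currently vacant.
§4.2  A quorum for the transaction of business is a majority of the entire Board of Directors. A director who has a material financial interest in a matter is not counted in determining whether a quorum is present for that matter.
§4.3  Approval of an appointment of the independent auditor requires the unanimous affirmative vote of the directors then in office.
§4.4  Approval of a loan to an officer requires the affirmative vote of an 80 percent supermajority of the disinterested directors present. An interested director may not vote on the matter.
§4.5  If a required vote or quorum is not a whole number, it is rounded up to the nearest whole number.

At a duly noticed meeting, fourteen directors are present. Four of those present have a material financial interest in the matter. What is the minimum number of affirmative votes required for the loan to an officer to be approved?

The loan to an officer requires four-fifths of the disinterested directors present (14 − 4 = 10).
4/5 of 10 = 8.

8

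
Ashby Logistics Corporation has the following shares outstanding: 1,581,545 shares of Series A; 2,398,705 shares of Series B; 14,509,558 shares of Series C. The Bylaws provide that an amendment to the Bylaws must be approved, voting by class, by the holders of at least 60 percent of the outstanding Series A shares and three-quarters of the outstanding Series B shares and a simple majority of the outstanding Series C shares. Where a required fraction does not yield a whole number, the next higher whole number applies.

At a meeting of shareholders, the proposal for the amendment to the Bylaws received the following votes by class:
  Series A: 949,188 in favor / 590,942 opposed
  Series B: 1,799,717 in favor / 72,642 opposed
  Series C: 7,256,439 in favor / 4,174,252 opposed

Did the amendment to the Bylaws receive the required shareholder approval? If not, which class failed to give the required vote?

Series A: 3/5 of 1581545 = 948927; 948,927 required, 949,188 in favor — approved.
Series B: 3/4 of 2398705 = 1799028.75, rounded up to 1799029; 1,799,029 required, 1,799,717 in favor — approved.
Series C: a majority of 14509558 is 7254780; 7,254,780 required, 7,256,439 in favor — approved.

Approved — every class gave the required vote.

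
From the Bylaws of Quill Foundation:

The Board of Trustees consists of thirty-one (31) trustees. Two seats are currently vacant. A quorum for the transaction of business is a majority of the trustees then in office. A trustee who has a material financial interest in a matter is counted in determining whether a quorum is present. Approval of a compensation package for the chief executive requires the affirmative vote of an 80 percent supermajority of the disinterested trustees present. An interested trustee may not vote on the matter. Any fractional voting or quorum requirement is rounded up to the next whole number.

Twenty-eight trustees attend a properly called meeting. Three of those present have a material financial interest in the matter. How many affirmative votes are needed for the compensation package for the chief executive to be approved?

The compensation package for the chief executive requires four-fifths of the disinterested trustees present (28 − 3 = 25).
4/5 of 25 = 20.

20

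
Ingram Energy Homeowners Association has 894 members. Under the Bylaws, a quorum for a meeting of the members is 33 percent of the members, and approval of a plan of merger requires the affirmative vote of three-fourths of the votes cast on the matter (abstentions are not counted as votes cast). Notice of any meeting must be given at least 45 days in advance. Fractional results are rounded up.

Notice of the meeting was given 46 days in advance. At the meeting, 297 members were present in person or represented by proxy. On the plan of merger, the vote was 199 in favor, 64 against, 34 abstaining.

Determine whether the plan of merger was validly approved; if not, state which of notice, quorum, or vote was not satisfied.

Valid — all requirements satisfied.

Notice: 46 days given; 45 required. Satisfied.
Quorum: 33% of 894 = 295.02, rounded up to 296; 297 present. Satisfied.
Vote: requires three-fourths of the votes cast (297 − 34 abstaining = 263); 3/4 of 263 = 197.25, rounded up to 198, so 198 needed; 199 in favor. Satisfied.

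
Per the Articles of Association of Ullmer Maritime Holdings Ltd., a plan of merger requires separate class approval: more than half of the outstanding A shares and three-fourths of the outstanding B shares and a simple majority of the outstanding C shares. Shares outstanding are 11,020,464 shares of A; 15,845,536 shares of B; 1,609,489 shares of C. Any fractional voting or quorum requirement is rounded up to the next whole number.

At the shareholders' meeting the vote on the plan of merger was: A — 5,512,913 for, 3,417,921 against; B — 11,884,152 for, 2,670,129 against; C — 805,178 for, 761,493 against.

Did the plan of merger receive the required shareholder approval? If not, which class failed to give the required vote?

A: a majority of 11020464 is 5510233; 5,510,233 required, 5,512,913 in favor — approved.
B: 3/4 of 15845536 = 11884152; 11,884,152 required, 11,884,152 in favor — approved.
C: a majority of 1609489 is 804745; 804,745 required, 805,178 in favor — approved.

Approved — every class gave the required vote.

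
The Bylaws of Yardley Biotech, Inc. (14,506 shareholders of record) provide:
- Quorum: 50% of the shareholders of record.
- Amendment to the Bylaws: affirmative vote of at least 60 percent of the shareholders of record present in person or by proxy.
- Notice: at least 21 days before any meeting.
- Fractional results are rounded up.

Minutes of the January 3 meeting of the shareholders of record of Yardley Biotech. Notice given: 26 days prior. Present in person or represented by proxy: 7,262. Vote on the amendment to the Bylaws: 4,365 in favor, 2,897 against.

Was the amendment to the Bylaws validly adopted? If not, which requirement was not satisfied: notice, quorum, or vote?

Valid — all requirements satisfied.

Notice: 26 days given; 21 required. Satisfied.
Quorum: 50% of 14,506 = 7,253; 7,262 present. Satisfied.
Vote: requires three-fifths of those present (7,262); 3/5 of 7262 = 4357.20, rounded up to 4358, so 4,358 needed; 4,365 in favor. Satisfied.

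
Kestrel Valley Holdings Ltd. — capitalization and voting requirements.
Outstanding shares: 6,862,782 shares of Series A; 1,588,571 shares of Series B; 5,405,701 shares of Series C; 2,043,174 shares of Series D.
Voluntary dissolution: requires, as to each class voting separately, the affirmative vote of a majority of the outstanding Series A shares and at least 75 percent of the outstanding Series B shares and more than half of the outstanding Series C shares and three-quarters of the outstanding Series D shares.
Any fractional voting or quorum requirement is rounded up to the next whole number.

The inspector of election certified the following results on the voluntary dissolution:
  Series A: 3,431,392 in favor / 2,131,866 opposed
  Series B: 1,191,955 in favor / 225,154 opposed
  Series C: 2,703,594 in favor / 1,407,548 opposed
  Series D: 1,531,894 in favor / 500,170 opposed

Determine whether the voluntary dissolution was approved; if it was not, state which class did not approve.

Series A: a majority of 6862782 is 3431392; 3,431,392 required, 3,431,392 in favor — approved.
Series B: 3/4 of 1588571 = 1191428.25, rounded up to 1191429; 1,191,429 required, 1,191,955 in favor — approved.
Series C: a majority of 5405701 is 2702851; 2,702,851 required, 2,703,594 in favor — approved.
Series D: 3/4 of 2043174 = 1532380.50, rounded up to 1532381; 1,532,381 required, 1,531,894 in favor — not approved.

Not approved — the Series D shares did not give the required vote.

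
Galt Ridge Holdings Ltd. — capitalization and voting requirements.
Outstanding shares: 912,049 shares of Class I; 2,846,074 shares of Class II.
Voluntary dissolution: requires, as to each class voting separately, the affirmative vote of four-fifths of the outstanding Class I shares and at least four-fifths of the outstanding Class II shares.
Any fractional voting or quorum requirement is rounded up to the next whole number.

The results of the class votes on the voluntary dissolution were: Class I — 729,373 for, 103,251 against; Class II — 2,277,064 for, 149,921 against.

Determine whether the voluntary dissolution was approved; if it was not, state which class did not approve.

Not approved — the Class I shares did not give the required vote.

Class I: 4/5 of 912049 = 729639.20, rounded up to 729640; 729,640 required, 729,373 in favor — not approved.
Class II: 4/5 of 2846074 = 2276859.20, rounded up to 2276860; 2,276,860 required, 2,277,064 in favor — approved.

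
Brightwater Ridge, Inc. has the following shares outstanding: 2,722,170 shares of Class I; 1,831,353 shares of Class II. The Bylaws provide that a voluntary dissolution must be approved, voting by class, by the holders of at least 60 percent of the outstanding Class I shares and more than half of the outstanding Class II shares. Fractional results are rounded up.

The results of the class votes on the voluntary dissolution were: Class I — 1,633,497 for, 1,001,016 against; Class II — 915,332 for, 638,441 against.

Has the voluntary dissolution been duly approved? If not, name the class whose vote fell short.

Not approved — the Class II shares did not give the required vote.

Class I: 3/5 of 2722170 = 1633302; 1,633,302 required, 1,633,497 in favor — approved.
Class II: a majority of 1831353 is 915677; 915,677 required, 915,332 in favor — not approved.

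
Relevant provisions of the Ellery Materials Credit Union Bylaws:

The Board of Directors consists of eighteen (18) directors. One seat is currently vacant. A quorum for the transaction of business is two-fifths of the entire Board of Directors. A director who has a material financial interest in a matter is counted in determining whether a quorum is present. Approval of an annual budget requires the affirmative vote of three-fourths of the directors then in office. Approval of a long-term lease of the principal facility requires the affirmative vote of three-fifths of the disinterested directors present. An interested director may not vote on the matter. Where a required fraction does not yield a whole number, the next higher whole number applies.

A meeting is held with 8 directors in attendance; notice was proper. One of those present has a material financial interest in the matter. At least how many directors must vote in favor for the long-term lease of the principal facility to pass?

5

The long-term lease of the principal facility requires three-fifths of the disinterested directors present (8 − 1 = 7).
3/5 of 7 = 4.20, rounded up to 5.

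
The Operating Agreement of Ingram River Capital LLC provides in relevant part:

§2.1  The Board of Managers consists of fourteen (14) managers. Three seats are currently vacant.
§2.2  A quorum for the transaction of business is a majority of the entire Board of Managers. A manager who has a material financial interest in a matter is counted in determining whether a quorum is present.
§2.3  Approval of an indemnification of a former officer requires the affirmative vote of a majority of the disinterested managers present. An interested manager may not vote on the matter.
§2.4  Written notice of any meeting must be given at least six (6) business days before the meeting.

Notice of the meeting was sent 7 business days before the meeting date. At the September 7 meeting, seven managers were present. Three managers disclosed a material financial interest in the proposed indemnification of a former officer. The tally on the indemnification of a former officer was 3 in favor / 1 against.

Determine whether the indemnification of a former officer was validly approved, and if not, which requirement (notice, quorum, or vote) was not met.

Invalid — quorum requirement not satisfied.

Notice: 7 business days given; 6 required (7 ≥ 6). Satisfied.
Quorum: 7 present (interested managers count toward quorum); quorum is 8. Not satisfied.
Vote: the indemnification of a former officer requires a majority of the disinterested managers present (7 − 3 = 4). A majority of 4 is 3, so 3 affirmative votes are needed; 3 voted in favor. Satisfied. (Moot — without a quorum no business can be validly transacted.)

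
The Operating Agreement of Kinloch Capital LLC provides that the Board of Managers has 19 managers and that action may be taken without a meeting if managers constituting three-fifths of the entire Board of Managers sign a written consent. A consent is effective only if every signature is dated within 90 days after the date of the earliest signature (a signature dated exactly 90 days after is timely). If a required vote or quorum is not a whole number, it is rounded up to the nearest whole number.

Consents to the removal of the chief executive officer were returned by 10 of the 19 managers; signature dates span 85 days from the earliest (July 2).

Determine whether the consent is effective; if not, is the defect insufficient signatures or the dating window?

Signatures required: three-fifths of 19 — 3/5 of 19 = 11.40, rounded up to 12, so 12 needed; 10 signed. Insufficient.
Dating window: the latest signature is 85 days after the earliest; the limit is 90 days. Within the window.

Not effective — insufficient signatures.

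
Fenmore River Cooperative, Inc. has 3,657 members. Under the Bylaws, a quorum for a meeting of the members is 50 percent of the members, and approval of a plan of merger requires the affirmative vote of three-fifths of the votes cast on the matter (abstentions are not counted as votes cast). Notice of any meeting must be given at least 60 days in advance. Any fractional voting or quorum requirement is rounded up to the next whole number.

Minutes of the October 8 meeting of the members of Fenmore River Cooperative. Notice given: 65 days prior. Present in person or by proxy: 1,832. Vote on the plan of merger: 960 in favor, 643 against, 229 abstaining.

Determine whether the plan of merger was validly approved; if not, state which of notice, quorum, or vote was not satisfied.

Notice: 65 days given; 60 required. Satisfied.
Quorum: 50% of 3,657 = 1,828.50, rounded up to 1,829; 1,832 present. Satisfied.
Vote: requires three-fifths of the votes cast (1,832 − 229 abstaining = 1,603); 3/5 of 1603 = 961.80, rounded up to 962, so 962 needed; 960 in favor. Not satisfied.

Invalid — vote requirement not satisfied.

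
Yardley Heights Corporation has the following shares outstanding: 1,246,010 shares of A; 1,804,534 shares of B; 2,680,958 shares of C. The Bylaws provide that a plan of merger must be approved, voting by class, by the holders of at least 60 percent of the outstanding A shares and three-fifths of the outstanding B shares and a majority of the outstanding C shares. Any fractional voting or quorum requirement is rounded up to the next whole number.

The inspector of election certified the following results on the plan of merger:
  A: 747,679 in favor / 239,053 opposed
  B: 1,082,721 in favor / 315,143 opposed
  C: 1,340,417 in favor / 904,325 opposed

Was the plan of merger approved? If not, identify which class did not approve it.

A: 3/5 of 1246010 = 747606; 747,606 required, 747,679 in favor — approved.
B: 3/5 of 1804534 = 1082720.40, rounded up to 1082721; 1,082,721 required, 1,082,721 in favor — approved.
C: a majority of 2680958 is 1340480; 1,340,480 required, 1,340,417 in favor — not approved.

Not approved — the C shares did not give the required vote.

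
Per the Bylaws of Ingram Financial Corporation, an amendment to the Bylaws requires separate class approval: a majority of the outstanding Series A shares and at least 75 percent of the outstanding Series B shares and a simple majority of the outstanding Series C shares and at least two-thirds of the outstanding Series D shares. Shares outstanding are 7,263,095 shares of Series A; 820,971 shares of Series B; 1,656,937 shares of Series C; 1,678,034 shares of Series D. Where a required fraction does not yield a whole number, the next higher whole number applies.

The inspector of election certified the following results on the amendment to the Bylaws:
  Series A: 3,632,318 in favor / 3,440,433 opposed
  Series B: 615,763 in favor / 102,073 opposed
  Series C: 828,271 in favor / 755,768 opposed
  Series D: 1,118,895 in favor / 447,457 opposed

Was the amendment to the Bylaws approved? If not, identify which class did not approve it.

Series A: a majority of 7263095 is 3631548; 3,631,548 required, 3,632,318 in favor — approved.
Series B: 3/4 of 820971 = 615728.25, rounded up to 615729; 615,729 required, 615,763 in favor — approved.
Series C: a majority of 1656937 is 828469; 828,469 required, 828,271 in favor — not approved.
Series D: 2/3 of 1678034 = 1118689.33, rounded up to 1118690; 1,118,690 required, 1,118,895 in favor — approved.

Not approved — the Series C shares did not give the required vote.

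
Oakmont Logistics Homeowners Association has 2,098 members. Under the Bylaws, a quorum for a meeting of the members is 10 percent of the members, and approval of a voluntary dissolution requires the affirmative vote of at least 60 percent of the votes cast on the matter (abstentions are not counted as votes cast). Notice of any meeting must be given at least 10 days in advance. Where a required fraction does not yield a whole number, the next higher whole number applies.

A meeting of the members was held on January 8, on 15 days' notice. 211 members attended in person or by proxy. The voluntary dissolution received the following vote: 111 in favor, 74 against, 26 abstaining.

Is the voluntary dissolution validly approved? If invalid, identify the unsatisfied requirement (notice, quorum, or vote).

Valid — all requirements satisfied.

Notice: 15 days given; 10 required. Satisfied.
Quorum: 10% of 2,098 = 209.80, rounded up to 210; 211 present. Satisfied.
Vote: requires three-fifths of the votes cast (211 − 26 abstaining = 185); 3/5 of 185 = 111, so 111 needed; 111 in favor. Satisfied.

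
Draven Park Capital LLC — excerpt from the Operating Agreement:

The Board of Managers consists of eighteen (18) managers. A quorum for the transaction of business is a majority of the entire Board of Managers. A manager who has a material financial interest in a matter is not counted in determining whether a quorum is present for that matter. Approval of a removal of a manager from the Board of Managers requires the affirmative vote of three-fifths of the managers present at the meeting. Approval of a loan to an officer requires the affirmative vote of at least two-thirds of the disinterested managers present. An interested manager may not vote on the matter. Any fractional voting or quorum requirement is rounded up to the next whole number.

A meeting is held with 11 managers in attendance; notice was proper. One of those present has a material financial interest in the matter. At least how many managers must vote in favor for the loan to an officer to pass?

The loan to an officer requires two-thirds of the disinterested managers present (11 − 1 = 10).
2/3 of 10 = 6.67, rounded up to 7.

7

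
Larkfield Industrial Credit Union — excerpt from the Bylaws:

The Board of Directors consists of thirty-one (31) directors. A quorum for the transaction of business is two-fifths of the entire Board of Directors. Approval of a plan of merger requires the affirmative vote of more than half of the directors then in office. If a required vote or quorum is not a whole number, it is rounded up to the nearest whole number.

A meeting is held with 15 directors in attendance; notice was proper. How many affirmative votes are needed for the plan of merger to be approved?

The plan of merger requires a majority of the directors then in office (31).
A majority of 31 is 16.
(Only 15 can vote, so the plan of merger cannot pass at this meeting, but the required vote is still 16.)

16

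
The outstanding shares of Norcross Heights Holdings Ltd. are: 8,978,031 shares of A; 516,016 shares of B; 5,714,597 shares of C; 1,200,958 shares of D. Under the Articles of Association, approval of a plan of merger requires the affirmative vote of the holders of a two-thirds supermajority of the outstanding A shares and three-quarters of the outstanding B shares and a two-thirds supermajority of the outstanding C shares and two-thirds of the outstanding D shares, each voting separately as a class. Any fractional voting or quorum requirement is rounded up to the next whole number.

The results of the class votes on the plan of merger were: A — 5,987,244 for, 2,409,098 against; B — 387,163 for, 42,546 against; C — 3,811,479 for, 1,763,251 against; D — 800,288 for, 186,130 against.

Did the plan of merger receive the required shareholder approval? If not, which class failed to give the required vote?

Not approved — the D shares did not give the required vote.

A: 2/3 of 8978031 = 5985354; 5,985,354 required, 5,987,244 in favor — approved.
B: 3/4 of 516016 = 387012; 387,012 required, 387,163 in favor — approved.
C: 2/3 of 5714597 = 3809731.33, rounded up to 3809732; 3,809,732 required, 3,811,479 in favor — approved.
D: 2/3 of 1200958 = 800638.67, rounded up to 800639; 800,639 required, 800,288 in favor — not approved.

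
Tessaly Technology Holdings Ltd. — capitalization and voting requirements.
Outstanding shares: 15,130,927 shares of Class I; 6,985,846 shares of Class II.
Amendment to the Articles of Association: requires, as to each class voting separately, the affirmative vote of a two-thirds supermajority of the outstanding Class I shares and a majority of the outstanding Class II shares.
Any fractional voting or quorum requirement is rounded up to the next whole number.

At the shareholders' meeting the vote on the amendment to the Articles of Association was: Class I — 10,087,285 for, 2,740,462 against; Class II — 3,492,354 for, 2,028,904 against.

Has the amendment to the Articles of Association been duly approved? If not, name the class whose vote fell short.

Not approved — the Class II shares did not give the required vote.

Class I: 2/3 of 15130927 = 10087284.67, rounded up to 10087285; 10,087,285 required, 10,087,285 in favor — approved.
Class II: a majority of 6985846 is 3492924; 3,492,924 required, 3,492,354 in favor — not approved.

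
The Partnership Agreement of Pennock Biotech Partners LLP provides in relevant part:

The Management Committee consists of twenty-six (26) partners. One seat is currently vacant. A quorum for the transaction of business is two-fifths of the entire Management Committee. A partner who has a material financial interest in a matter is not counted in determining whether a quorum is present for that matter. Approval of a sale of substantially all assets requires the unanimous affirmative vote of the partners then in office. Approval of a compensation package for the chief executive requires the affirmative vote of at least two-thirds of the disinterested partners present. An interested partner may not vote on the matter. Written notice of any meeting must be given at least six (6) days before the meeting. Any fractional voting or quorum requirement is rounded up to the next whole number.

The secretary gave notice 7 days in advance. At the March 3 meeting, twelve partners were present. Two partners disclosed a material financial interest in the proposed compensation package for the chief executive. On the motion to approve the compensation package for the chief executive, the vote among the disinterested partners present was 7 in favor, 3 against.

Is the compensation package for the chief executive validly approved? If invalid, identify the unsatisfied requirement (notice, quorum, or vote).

Invalid — quorum requirement not satisfied.

Notice: 7 days given; 6 required (7 ≥ 6). Satisfied.
Quorum: 12 present, but the 2 interested partners do not count, leaving 10. Quorum is 11. Not satisfied.
Vote: the compensation package for the chief executive requires two-thirds of the disinterested partners present (12 − 2 = 10). 2/3 of 10 = 6.67, rounded up to 7, so 7 affirmative votes are needed; 7 voted in favor. Satisfied. (Moot — without a quorum no business can be validly transacted.)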